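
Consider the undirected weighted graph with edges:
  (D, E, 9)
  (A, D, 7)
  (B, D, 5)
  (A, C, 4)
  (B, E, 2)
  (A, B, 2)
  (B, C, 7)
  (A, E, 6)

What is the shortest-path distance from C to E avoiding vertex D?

Candidate routes:
C→B→A→E: 7 + 2 + 6 = 15
C→B→E: 7 + 2 = 9
C→A→B→E: 4 + 2 + 2 = 8
C→A→E: 4 + 6 = 10
The minimum is 8.

8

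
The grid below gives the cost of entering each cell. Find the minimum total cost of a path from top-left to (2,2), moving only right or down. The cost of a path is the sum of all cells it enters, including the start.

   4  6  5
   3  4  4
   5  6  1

16

Take [0,0] → [1,0] → [1,1] → [1,2] → [2,2] for a total of 4 + 3 + 4 + 4 + 1 = 16.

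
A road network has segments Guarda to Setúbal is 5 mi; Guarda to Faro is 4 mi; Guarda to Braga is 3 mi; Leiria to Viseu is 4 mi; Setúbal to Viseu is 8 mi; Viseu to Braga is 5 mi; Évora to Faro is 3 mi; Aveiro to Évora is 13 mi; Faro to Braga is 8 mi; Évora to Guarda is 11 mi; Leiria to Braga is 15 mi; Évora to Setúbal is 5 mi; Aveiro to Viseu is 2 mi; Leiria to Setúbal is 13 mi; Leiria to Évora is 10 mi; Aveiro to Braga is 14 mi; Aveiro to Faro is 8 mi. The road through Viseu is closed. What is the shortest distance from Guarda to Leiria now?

17

Some routes from Guarda to Leiria avoiding Viseu:
Guarda - Setúbal - Leiria: 5 + 13 = 18
Guarda - Braga - Leiria: 3 + 15 = 18
Guarda - Faro - Évora - Leiria: 4 + 3 + 10 = 17
Best route has total 17 mi.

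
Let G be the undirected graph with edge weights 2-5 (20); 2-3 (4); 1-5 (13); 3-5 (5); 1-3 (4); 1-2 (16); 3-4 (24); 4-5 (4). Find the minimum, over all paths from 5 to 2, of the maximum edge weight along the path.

Checking several routes:
5-2: max(20) = 20
5-3-2: max(5, 4) = 5
5-1-2: max(13, 16) = 16
5-1-3-2: max(13, 4, 4) = 13
5-3-1-2: max(5, 4, 16) = 16
The minimum achievable maximum is 5.

5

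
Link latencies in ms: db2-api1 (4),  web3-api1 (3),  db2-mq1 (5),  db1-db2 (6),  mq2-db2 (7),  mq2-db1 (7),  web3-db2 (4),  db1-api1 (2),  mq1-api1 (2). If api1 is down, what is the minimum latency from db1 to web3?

10

Routes from db1 to web3 avoiding api1:
db1→mq2→db2→web3: 7 + 7 + 4 = 18
db1→db2→web3: 6 + 4 = 10
Best route has total 10 ms.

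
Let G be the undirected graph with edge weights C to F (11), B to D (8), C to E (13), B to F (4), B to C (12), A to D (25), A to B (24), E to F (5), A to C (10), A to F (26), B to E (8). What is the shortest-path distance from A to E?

23

A few of the A→E routes:
A -> C -> B -> E: 10 + 12 + 8 = 30
A -> C -> F -> E: 10 + 11 + 5 = 26
A -> C -> E: 10 + 13 = 23
The minimum is 23.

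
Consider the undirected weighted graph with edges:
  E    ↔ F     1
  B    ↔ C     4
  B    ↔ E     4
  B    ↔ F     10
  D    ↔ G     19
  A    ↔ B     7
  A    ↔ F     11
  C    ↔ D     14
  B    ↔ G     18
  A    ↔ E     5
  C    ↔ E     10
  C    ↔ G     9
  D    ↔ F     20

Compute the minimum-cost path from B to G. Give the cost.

13

Some routes from B to G:
B→C→G: 4 + 9 = 13
B→E→C→G: 4 + 10 + 9 = 23
B→G: 18
Shortest: 13.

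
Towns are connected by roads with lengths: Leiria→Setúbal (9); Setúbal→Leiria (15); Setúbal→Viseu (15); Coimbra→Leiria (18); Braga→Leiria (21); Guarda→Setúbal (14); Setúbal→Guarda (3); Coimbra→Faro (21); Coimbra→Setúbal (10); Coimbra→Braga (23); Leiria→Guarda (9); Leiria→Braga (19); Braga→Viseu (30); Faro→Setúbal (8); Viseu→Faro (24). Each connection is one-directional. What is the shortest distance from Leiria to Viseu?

Routes from Leiria to Viseu:
Leiria→Guarda→Setúbal→Viseu: 9 + 14 + 15 = 38
Leiria→Braga→Viseu: 19 + 30 = 49
Leiria→Setúbal→Viseu: 9 + 15 = 24
Best route has total 24.

24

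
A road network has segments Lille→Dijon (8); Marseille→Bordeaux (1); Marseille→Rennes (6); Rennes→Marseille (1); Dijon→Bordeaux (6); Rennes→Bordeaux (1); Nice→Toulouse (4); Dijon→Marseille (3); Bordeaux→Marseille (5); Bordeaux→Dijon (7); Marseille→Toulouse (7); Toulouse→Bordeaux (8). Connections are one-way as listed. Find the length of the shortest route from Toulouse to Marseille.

Routes from Toulouse to Marseille:
Toulouse→Bordeaux→Marseille: 8 + 5 = 13
Toulouse→Bordeaux→Dijon→Marseille: 8 + 7 + 3 = 18
The minimum is 13 km.

13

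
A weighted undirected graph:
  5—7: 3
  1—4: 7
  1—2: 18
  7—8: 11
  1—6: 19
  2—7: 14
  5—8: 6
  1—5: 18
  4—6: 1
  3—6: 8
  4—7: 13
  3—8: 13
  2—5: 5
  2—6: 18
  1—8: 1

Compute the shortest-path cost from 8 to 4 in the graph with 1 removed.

Some routes from 8 to 4 avoiding 1:
8 → 5 → 2 → 7 → 4: 6 + 5 + 14 + 13 = 38
8 → 3 → 6 → 4: 13 + 8 + 1 = 22
8 → 5 → 7 → 4: 6 + 3 + 13 = 22
8 → 5 → 2 → 6 → 4: 6 + 5 + 18 + 1 = 30
8 → 7 → 4: 11 + 13 = 24
Best route has total 22.

22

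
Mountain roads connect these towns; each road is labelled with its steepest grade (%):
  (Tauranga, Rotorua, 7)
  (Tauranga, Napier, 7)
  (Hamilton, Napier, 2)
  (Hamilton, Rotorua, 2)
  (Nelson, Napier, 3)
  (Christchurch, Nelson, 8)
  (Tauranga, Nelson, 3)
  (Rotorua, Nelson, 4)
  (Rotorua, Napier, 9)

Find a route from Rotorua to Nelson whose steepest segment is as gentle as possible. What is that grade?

Comparing a few candidate routes:
Rotorua → Hamilton → Napier → Nelson: max(2, 2, 3) = 3
Rotorua → Tauranga → Napier → Nelson: max(7, 7, 3) = 7
Rotorua → Hamilton → Napier → Tauranga → Nelson: max(2, 2, 7, 3) = 7
Rotorua → Nelson: max(4) = 4
Rotorua → Tauranga → Nelson: max(7, 3) = 7
The minimum achievable maximum is 3%.

3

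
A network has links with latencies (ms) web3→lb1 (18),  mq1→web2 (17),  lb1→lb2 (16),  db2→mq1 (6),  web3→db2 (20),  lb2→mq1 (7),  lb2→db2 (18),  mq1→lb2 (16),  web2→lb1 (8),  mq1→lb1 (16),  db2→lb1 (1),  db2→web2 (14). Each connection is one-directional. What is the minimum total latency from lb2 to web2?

24

Paths from lb2 to web2:
lb2-mq1-web2: 7 + 17 = 24
lb2-db2-web2: 18 + 14 = 32
lb2-db2-mq1-web2: 18 + 6 + 17 = 41
Shortest: 24 ms.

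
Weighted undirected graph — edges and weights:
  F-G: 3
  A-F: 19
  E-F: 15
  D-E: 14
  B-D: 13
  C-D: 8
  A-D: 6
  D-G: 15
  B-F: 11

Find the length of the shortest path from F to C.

Routes from F to C:
F - A - D - C: 19 + 6 + 8 = 33
F - B - D - C: 11 + 13 + 8 = 32
F - G - D - C: 3 + 15 + 8 = 26
F - E - D - C: 15 + 14 + 8 = 37
Best route has total 26.

26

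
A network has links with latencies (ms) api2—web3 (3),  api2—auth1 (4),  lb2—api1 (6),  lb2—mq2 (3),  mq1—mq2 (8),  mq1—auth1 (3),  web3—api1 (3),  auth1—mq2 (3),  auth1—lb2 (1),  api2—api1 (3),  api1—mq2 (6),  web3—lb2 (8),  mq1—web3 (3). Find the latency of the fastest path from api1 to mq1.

Comparing a few candidate routes:
api1→mq2→lb2→auth1→mq1: 6 + 3 + 1 + 3 = 13
api1→web3→mq1: 3 + 3 = 6
api1→api2→web3→mq1: 3 + 3 + 3 = 9
api1→lb2→auth1→mq1: 6 + 1 + 3 = 10
api1→api2→auth1→mq1: 3 + 4 + 3 = 10
api1→mq2→auth1→mq1: 6 + 3 + 3 = 12
Best route has total 6 ms.

6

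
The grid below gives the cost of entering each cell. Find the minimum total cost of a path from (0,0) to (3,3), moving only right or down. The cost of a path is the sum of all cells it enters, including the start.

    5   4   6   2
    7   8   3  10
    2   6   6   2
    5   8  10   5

Best path: (0,0)→(0,1)→(0,2)→(1,2)→(2,2)→(2,3)→(3,3)
Cost: 5 + 4 + 6 + 3 + 6 + 2 + 5 = 31
(Top row then right column would cost 34.)

31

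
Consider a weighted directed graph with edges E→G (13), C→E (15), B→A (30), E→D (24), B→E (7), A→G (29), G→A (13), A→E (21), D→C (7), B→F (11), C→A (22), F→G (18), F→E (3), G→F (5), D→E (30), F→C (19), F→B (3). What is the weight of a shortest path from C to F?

Paths from C to F:
C-A-G-F: 22 + 29 + 5 = 56
C-A-E-G-F: 22 + 21 + 13 + 5 = 61
C-E-G-F: 15 + 13 + 5 = 33
The minimum is 33.

33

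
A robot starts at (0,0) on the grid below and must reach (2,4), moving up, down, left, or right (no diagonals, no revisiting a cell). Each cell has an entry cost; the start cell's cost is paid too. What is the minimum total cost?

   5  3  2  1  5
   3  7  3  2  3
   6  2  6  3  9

25

Cheapest: (0,0) → (0,1) → (0,2) → (0,3) → (1,3) → (1,4) → (2,4)
  5 + 3 + 2 + 1 + 2 + 3 + 9 = 25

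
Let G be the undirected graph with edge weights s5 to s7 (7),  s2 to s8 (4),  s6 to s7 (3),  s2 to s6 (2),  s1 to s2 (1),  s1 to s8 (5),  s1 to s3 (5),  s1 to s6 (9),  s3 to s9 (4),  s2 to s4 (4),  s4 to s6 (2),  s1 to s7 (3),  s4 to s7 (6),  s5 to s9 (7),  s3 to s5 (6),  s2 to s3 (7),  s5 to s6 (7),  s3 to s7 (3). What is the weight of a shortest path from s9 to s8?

Checking several routes:
s9 → s3 → s1 → s8: 4 + 5 + 5 = 14
s9 → s3 → s7 → s1 → s2 → s8: 4 + 3 + 3 + 1 + 4 = 15
s9 → s3 → s1 → s2 → s8: 4 + 5 + 1 + 4 = 14
s9 → s3 → s7 → s1 → s8: 4 + 3 + 3 + 5 = 15
Best route has total 14.

14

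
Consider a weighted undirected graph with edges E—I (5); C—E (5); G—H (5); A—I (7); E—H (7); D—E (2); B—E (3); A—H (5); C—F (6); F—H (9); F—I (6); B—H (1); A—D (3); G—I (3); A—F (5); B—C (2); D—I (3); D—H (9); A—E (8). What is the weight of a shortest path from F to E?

10

Comparing a few candidate routes:
F - I - E: 6 + 5 = 11
F - A - D - E: 5 + 3 + 2 = 10
F - I - D - E: 6 + 3 + 2 = 11
F - C - E: 6 + 5 = 11
Best route has total 10.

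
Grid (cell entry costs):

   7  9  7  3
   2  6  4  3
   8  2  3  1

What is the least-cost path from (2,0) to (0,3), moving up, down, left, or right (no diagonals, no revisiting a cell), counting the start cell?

Best path: [2,0] → [2,1] → [2,2] → [2,3] → [1,3] → [0,3]
Cost: 8 + 2 + 3 + 1 + 3 + 3 = 20

20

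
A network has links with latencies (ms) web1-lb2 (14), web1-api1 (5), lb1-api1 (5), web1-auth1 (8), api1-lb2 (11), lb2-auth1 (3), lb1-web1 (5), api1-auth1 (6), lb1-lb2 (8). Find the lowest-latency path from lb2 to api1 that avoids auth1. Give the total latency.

A few of the lb2→api1 routes:
lb2 → lb1 → web1 → api1: 8 + 5 + 5 = 18
lb2 → api1: 11
lb2 → lb1 → api1: 8 + 5 = 13
Shortest: 11 ms.

11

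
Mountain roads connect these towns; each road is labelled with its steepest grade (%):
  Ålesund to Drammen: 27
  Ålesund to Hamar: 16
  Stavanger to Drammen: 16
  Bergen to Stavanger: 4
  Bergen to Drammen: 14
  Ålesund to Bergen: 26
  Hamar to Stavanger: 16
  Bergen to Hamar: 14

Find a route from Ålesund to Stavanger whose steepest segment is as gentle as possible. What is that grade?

16

Checking several routes:
Ålesund→Bergen→Drammen→Stavanger: max(26, 14, 16) = 26
Ålesund→Hamar→Stavanger: max(16, 16) = 16
Ålesund→Bergen→Stavanger: max(26, 4) = 26
Ålesund→Hamar→Bergen→Drammen→Stavanger: max(16, 14, 14, 16) = 16
Ålesund→Hamar→Bergen→Stavanger: max(16, 14, 4) = 16
Smallest bottleneck: 16%.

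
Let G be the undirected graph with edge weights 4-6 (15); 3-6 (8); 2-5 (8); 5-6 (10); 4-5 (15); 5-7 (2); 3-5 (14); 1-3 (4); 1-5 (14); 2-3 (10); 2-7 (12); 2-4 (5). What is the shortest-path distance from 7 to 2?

10

A few of the 7→2 routes:
7 → 5 → 4 → 2: 2 + 15 + 5 = 22
7 → 5 → 3 → 2: 2 + 14 + 10 = 26
7 → 2: 12
7 → 5 → 2: 2 + 8 = 10
7 → 5 → 6 → 3 → 2: 2 + 10 + 8 + 10 = 30
The minimum is 10.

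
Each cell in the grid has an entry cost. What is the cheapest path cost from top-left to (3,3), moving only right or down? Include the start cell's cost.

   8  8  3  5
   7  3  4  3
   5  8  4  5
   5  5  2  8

36

Path r0c0 r1c0 r1c1 r1c2 r2c2 r3c2 r3c3: 8 + 7 + 3 + 4 + 4 + 2 + 8 = 36.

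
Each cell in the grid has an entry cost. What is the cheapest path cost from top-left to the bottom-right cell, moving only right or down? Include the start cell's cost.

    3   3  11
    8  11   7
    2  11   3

Path [0,0] -> [0,1] -> [0,2] -> [1,2] -> [2,2]: 3 + 3 + 11 + 7 + 3 = 27.

27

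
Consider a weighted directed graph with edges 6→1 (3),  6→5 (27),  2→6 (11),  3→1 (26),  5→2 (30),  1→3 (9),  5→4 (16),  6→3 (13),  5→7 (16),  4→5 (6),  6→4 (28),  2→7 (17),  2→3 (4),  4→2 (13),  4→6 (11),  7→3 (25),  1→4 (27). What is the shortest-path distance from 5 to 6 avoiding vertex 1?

27

Paths from 5 to 6 avoiding 1:
5 -> 4 -> 6: 16 + 11 = 27
5 -> 2 -> 6: 30 + 11 = 41
5 -> 4 -> 2 -> 6: 16 + 13 + 11 = 40
Shortest: 27.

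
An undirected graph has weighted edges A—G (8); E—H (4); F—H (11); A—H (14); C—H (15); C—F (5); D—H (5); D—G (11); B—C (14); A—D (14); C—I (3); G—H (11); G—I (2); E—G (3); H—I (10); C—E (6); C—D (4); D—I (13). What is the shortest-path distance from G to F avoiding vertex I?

14

Checking several routes:
G - E - H - D - C - F: 3 + 4 + 5 + 4 + 5 = 21
G - E - H - F: 3 + 4 + 11 = 18
G - H - F: 11 + 11 = 22
G - E - C - F: 3 + 6 + 5 = 14
G - D - C - F: 11 + 4 + 5 = 20
The minimum is 14.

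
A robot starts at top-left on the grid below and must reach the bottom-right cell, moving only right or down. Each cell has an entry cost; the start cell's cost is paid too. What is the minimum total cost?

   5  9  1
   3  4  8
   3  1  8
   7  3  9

24

Cheapest: [0,0] → [1,0] → [2,0] → [2,1] → [3,1] → [3,2]
  5 + 3 + 3 + 1 + 3 + 9 = 24
(Top row then right column would cost 40.)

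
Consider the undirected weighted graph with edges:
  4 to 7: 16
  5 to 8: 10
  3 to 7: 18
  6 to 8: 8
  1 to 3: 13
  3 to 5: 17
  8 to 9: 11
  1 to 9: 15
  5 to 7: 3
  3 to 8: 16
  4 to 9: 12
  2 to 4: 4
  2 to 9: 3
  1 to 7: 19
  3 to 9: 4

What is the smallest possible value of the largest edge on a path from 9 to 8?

A few of the 9→8 routes:
9 - 4 - 7 - 5 - 8: max(12, 16, 3, 10) = 16
9 - 2 - 4 - 7 - 5 - 8: max(3, 4, 16, 3, 10) = 16
9 - 3 - 8: max(4, 16) = 16
9 - 1 - 3 - 5 - 8: max(15, 13, 17, 10) = 17
9 - 1 - 3 - 8: max(15, 13, 16) = 16
9 - 8: max(11) = 11
Smallest bottleneck: 11.

11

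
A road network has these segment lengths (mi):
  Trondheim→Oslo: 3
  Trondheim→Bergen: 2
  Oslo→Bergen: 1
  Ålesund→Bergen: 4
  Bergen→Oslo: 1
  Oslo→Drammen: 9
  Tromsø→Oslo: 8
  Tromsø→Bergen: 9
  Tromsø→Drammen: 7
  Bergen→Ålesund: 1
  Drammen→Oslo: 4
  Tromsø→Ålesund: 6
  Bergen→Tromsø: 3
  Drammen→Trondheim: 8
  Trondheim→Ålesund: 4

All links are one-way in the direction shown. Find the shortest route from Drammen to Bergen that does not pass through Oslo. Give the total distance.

Paths from Drammen to Bergen avoiding Oslo:
Drammen-Trondheim-Bergen: 8 + 2 = 10
Drammen-Trondheim-Ålesund-Bergen: 8 + 4 + 4 = 16
Best route has total 10 mi.

10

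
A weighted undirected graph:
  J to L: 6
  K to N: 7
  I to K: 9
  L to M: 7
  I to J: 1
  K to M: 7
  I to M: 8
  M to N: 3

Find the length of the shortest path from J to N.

Some routes from J to N:
J-I-K-M-N: 1 + 9 + 7 + 3 = 20
J-I-K-N: 1 + 9 + 7 = 17
J-L-M-N: 6 + 7 + 3 = 16
J-I-M-N: 1 + 8 + 3 = 12
J-I-M-K-N: 1 + 8 + 7 + 7 = 23
The minimum is 12.

12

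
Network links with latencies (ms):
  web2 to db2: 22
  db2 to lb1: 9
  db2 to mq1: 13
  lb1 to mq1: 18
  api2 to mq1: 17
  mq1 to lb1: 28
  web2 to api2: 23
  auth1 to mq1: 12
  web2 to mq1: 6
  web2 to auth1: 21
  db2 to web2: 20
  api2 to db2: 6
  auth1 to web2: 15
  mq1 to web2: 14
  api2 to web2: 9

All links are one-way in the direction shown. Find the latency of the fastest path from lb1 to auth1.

Candidate routes:
lb1→mq1→web2→auth1: 18 + 14 + 21 = 53
Best route has total 53 ms.

53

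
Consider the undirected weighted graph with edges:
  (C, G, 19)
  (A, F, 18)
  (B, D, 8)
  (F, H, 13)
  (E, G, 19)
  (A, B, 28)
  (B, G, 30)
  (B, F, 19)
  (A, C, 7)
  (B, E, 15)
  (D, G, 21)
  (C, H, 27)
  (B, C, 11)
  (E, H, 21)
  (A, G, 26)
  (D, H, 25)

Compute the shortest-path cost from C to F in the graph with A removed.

Checking several routes:
C -> B -> E -> H -> F: 11 + 15 + 21 + 13 = 60
C -> B -> D -> H -> F: 11 + 8 + 25 + 13 = 57
C -> B -> F: 11 + 19 = 30
C -> H -> F: 27 + 13 = 40
Shortest: 30.

30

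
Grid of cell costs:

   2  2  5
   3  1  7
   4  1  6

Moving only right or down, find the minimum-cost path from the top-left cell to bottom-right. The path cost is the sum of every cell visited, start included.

One optimal route is r0c0 → r0c1 → r1c1 → r2c1 → r2c2.
Its cost is 2 + 2 + 1 + 1 + 6 = 12.

12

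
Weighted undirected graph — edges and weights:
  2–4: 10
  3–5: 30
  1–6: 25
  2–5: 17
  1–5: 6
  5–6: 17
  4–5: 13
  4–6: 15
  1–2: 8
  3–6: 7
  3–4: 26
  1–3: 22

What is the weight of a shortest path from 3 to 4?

22

Comparing a few candidate routes:
3 -> 6 -> 5 -> 4: 7 + 17 + 13 = 37
3 -> 1 -> 2 -> 4: 22 + 8 + 10 = 40
3 -> 6 -> 4: 7 + 15 = 22
3 -> 4: 26
3 -> 1 -> 5 -> 4: 22 + 6 + 13 = 41
Best route has total 22.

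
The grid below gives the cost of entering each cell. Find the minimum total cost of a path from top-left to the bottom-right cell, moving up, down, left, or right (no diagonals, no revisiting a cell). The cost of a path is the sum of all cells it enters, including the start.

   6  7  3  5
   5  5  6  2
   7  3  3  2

24

Best path: (0,0) → (1,0) → (1,1) → (2,1) → (2,2) → (2,3)
Cost: 6 + 5 + 5 + 3 + 3 + 2 = 24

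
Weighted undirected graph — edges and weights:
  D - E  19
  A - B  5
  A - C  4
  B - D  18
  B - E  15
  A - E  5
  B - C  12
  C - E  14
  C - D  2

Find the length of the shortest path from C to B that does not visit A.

Paths from C to B avoiding A:
C → E → B: 14 + 15 = 29
C → D → B: 2 + 18 = 20
C → B: 12
C → E → D → B: 14 + 19 + 18 = 51
C → D → E → B: 2 + 19 + 15 = 36
Shortest: 12.

12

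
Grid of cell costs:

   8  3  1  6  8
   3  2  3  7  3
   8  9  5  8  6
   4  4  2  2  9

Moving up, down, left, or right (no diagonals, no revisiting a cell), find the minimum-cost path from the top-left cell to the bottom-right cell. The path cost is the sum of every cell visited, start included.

33

Best path: r0c0 r0c1 r0c2 r1c2 r2c2 r3c2 r3c3 r3c4
Cost: 8 + 3 + 1 + 3 + 5 + 2 + 2 + 9 = 33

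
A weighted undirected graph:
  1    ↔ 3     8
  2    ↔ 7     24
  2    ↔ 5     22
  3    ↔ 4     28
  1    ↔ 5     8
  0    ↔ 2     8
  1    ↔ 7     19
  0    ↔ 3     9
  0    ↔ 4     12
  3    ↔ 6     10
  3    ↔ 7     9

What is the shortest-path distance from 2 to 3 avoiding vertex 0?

33

Routes from 2 to 3 avoiding 0:
2→5→1→7→3: 22 + 8 + 19 + 9 = 58
2→7→3: 24 + 9 = 33
2→5→1→3: 22 + 8 + 8 = 38
2→7→1→3: 24 + 19 + 8 = 51
Best route has total 33.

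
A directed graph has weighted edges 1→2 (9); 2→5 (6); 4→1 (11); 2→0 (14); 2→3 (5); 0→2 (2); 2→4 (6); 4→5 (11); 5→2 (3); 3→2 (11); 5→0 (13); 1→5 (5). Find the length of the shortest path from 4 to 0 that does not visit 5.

Routes from 4 to 0 avoiding 5:
4 → 1 → 2 → 0: 11 + 9 + 14 = 34
Shortest: 34.

34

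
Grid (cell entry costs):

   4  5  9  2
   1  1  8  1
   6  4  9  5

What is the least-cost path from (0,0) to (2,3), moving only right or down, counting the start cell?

20

Take r0c0 -> r1c0 -> r1c1 -> r1c2 -> r1c3 -> r2c3 for a total of 4 + 1 + 1 + 8 + 1 + 5 = 20.
For comparison, the top-then-right route costs 26.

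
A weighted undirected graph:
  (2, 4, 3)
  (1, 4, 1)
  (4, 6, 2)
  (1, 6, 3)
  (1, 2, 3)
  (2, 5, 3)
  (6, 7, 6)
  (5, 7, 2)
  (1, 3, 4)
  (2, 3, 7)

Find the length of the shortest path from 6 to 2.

5

Comparing a few candidate routes:
6 → 1 → 2: 3 + 3 = 6
6 → 4 → 2: 2 + 3 = 5
6 → 1 → 4 → 2: 3 + 1 + 3 = 7
6 → 4 → 1 → 2: 2 + 1 + 3 = 6
Shortest: 5.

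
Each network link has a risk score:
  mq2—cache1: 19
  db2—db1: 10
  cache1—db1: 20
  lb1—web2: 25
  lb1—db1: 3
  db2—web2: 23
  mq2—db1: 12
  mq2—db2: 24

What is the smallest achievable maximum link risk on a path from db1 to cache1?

19

Paths from db1 to cache1:
db1-cache1: max(20) = 20
db1-lb1-web2-db2-mq2-cache1: max(3, 25, 23, 24, 19) = 25
db1-mq2-cache1: max(12, 19) = 19
db1-db2-mq2-cache1: max(10, 24, 19) = 24
Smallest bottleneck: 19.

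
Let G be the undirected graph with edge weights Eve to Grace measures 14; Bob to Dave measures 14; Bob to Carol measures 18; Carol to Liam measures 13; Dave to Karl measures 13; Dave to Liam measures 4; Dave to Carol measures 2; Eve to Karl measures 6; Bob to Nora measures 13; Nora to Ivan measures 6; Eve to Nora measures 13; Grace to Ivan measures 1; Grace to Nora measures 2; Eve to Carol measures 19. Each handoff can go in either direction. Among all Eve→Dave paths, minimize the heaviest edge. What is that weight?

13

Some routes from Eve to Dave:
Eve→Grace→Ivan→Nora→Bob→Dave: max(14, 1, 6, 13, 14) = 14
Eve→Nora→Bob→Dave: max(13, 13, 14) = 14
Eve→Karl→Dave: max(6, 13) = 13
Smallest bottleneck: 13.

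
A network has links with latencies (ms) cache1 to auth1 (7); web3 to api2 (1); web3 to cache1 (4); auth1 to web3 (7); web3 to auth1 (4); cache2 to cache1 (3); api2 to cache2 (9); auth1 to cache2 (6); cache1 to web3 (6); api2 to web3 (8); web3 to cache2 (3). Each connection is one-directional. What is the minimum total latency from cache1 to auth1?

Paths from cache1 to auth1:
cache1-web3-auth1: 6 + 4 = 10
cache1-auth1: 7
Shortest: 7 ms.

7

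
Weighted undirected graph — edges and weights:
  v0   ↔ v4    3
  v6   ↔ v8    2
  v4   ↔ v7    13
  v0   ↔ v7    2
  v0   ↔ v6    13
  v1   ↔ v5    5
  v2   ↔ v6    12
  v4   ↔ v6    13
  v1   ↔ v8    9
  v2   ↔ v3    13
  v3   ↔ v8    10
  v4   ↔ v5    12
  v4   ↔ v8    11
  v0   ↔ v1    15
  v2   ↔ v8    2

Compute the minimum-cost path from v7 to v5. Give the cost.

Some routes from v7 to v5:
v7 -> v0 -> v1 -> v5: 2 + 15 + 5 = 22
v7 -> v0 -> v4 -> v8 -> v1 -> v5: 2 + 3 + 11 + 9 + 5 = 30
v7 -> v0 -> v6 -> v8 -> v1 -> v5: 2 + 13 + 2 + 9 + 5 = 31
v7 -> v4 -> v5: 13 + 12 = 25
v7 -> v0 -> v4 -> v6 -> v8 -> v1 -> v5: 2 + 3 + 13 + 2 + 9 + 5 = 34
v7 -> v0 -> v4 -> v5: 2 + 3 + 12 = 17
Shortest: 17.

17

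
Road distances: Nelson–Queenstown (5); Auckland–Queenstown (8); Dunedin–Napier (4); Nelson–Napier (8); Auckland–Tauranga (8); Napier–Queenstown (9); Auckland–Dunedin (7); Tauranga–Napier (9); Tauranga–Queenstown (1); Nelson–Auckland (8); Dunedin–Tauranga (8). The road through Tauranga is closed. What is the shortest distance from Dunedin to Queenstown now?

13

A few of the Dunedin→Queenstown routes:
Dunedin→Napier→Nelson→Queenstown: 4 + 8 + 5 = 17
Dunedin→Auckland→Queenstown: 7 + 8 = 15
Dunedin→Napier→Queenstown: 4 + 9 = 13
Best route has total 13.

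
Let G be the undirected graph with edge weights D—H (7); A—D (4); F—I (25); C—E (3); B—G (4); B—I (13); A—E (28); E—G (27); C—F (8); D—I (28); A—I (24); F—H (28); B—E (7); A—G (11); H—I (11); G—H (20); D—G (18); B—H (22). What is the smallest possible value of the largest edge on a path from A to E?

11

Some routes from A to E:
A→D→H→I→B→E: max(4, 7, 11, 13, 7) = 13
A→D→G→B→E: max(4, 18, 4, 7) = 18
A→G→D→H→I→B→E: max(11, 18, 7, 11, 13, 7) = 18
A→G→B→E: max(11, 4, 7) = 11
Smallest bottleneck: 11.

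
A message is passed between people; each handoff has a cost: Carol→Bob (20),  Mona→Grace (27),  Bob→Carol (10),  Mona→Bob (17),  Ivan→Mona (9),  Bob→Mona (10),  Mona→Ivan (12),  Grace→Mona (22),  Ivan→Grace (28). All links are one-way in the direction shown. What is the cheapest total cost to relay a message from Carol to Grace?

57

Paths from Carol to Grace:
Carol - Bob - Mona - Ivan - Grace: 20 + 10 + 12 + 28 = 70
Carol - Bob - Mona - Grace: 20 + 10 + 27 = 57
Shortest: 57.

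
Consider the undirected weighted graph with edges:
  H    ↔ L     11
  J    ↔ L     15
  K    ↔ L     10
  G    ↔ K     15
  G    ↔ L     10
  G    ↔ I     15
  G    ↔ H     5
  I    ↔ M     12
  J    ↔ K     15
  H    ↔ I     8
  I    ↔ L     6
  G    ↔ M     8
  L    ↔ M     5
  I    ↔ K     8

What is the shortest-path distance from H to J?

26

Comparing a few candidate routes:
H→I→L→J: 8 + 6 + 15 = 29
H→L→J: 11 + 15 = 26
H→I→K→J: 8 + 8 + 15 = 31
H→G→L→J: 5 + 10 + 15 = 30
The minimum is 26.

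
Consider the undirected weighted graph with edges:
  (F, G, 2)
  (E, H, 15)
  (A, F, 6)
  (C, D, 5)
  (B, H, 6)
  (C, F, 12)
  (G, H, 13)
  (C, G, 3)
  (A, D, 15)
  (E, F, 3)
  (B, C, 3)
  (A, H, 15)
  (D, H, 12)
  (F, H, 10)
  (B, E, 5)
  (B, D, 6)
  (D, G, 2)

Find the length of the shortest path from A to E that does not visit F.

Comparing a few candidate routes:
A - H - B - E: 15 + 6 + 5 = 26
A - D - B - E: 15 + 6 + 5 = 26
A - D - G - C - B - E: 15 + 2 + 3 + 3 + 5 = 28
The minimum is 26.

26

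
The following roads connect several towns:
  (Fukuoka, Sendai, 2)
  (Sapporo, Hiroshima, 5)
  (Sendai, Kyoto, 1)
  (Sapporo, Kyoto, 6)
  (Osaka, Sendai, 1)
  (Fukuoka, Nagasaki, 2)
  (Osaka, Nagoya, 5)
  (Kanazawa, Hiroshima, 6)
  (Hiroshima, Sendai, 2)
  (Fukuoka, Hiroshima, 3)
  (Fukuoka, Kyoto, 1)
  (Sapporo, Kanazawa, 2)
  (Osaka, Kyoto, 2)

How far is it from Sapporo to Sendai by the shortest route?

7

Checking several routes:
Sapporo → Kyoto → Osaka → Sendai: 6 + 2 + 1 = 9
Sapporo → Kyoto → Sendai: 6 + 1 = 7
Sapporo → Kanazawa → Hiroshima → Sendai: 2 + 6 + 2 = 10
Sapporo → Kyoto → Fukuoka → Sendai: 6 + 1 + 2 = 9
Sapporo → Hiroshima → Fukuoka → Sendai: 5 + 3 + 2 = 10
Sapporo → Hiroshima → Sendai: 5 + 2 = 7
Shortest: 7.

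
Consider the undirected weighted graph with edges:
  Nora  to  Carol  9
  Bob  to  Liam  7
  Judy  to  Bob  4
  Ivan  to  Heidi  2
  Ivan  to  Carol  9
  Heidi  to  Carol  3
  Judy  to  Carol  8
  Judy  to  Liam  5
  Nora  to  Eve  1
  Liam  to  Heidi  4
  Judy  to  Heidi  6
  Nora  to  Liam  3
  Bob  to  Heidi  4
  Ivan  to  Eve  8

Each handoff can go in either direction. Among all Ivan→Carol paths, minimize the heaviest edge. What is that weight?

3

Some routes from Ivan to Carol:
Ivan → Eve → Nora → Liam → Bob → Judy → Carol: max(8, 1, 3, 7, 4, 8) = 8
Ivan → Heidi → Carol: max(2, 3) = 3
Ivan → Eve → Nora → Liam → Heidi → Carol: max(8, 1, 3, 4, 3) = 8
Ivan → Eve → Nora → Liam → Heidi → Bob → Judy → Carol: max(8, 1, 3, 4, 4, 4, 8) = 8
Ivan → Eve → Nora → Liam → Bob → Judy → Heidi → Carol: max(8, 1, 3, 7, 4, 6, 3) = 8
Ivan → Eve → Nora → Liam → Heidi → Judy → Carol: max(8, 1, 3, 4, 6, 8) = 8
Smallest bottleneck: 3.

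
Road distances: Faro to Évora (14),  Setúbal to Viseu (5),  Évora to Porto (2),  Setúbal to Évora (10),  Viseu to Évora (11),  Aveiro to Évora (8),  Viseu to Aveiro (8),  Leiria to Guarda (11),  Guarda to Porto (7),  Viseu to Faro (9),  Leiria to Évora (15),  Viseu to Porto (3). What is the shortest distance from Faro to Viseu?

9

A few of the Faro→Viseu routes:
Faro → Évora → Viseu: 14 + 11 = 25
Faro → Viseu: 9
Faro → Évora → Porto → Viseu: 14 + 2 + 3 = 19
The minimum is 9.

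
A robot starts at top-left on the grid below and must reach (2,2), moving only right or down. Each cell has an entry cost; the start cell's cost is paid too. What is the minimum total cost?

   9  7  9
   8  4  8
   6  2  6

Take r0c0→r0c1→r1c1→r2c1→r2c2 for a total of 9 + 7 + 4 + 2 + 6 = 28.
(Top row then right column would cost 39.)

28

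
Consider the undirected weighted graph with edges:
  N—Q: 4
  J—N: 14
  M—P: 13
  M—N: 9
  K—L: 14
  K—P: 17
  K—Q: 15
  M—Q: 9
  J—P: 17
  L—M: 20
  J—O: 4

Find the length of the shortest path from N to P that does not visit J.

Checking several routes:
N - M - P: 9 + 13 = 22
N - Q - M - P: 4 + 9 + 13 = 26
N - M - Q - K - P: 9 + 9 + 15 + 17 = 50
N - Q - K - P: 4 + 15 + 17 = 36
Shortest: 22.

22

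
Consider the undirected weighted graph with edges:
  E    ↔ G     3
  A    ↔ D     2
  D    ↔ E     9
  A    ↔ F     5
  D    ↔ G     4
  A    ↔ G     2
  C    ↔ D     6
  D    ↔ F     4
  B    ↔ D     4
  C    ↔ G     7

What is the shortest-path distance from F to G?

A few of the F→G routes:
F -> D -> G: 4 + 4 = 8
F -> A -> G: 5 + 2 = 7
F -> D -> A -> G: 4 + 2 + 2 = 8
F -> A -> D -> G: 5 + 2 + 4 = 11
Shortest: 7.

7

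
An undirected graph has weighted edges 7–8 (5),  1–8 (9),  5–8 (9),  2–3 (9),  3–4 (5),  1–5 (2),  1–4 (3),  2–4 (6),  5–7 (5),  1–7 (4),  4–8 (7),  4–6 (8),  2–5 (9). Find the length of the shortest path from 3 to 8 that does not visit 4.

27

Candidate routes:
3 - 2 - 5 - 7 - 8: 9 + 9 + 5 + 5 = 28
3 - 2 - 5 - 7 - 1 - 8: 9 + 9 + 5 + 4 + 9 = 36
3 - 2 - 5 - 8: 9 + 9 + 9 = 27
3 - 2 - 5 - 1 - 8: 9 + 9 + 2 + 9 = 29
3 - 2 - 5 - 1 - 7 - 8: 9 + 9 + 2 + 4 + 5 = 29
Shortest: 27.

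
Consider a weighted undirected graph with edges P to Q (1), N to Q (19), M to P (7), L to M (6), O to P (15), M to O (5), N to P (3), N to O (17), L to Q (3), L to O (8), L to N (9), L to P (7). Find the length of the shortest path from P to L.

A few of the P→L routes:
P→O→L: 15 + 8 = 23
P→L: 7
P→Q→L: 1 + 3 = 4
P→M→O→L: 7 + 5 + 8 = 20
P→M→L: 7 + 6 = 13
P→N→L: 3 + 9 = 12
The minimum is 4.

4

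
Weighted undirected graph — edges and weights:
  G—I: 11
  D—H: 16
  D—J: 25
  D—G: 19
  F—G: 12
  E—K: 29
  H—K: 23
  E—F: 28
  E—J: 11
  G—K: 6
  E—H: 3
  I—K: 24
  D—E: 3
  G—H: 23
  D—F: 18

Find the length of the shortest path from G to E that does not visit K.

22

Some routes from G to E avoiding K:
G-H-E: 23 + 3 = 26
G-D-E: 19 + 3 = 22
G-F-D-E: 12 + 18 + 3 = 33
G-F-E: 12 + 28 = 40
G-D-H-E: 19 + 16 + 3 = 38
Shortest: 22.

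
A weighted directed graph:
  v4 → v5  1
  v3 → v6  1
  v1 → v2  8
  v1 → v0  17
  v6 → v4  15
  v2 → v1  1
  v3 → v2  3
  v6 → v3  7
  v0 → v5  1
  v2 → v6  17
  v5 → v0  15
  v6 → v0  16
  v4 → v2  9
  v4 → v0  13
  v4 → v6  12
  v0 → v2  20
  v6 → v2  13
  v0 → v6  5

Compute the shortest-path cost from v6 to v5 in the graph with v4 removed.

17

Candidate routes:
v6-v2-v1-v0-v5: 13 + 1 + 17 + 1 = 32
v6-v3-v2-v1-v0-v5: 7 + 3 + 1 + 17 + 1 = 29
v6-v0-v5: 16 + 1 = 17
The minimum is 17.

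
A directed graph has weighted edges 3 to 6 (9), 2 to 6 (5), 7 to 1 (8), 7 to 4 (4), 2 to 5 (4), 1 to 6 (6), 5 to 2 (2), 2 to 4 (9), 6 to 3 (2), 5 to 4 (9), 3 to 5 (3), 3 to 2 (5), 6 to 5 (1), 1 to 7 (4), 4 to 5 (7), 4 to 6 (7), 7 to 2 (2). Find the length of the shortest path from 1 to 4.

Some routes from 1 to 4:
1 - 7 - 4: 4 + 4 = 8
1 - 7 - 2 - 5 - 4: 4 + 2 + 4 + 9 = 19
1 - 7 - 2 - 4: 4 + 2 + 9 = 15
1 - 6 - 5 - 4: 6 + 1 + 9 = 16
1 - 6 - 5 - 2 - 4: 6 + 1 + 2 + 9 = 18
Best route has total 8.

8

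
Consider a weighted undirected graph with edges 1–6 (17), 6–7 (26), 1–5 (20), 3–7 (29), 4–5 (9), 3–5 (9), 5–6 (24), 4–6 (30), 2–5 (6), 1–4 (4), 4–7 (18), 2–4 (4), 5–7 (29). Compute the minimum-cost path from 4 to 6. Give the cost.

Some routes from 4 to 6:
4 -> 5 -> 6: 9 + 24 = 33
4 -> 1 -> 6: 4 + 17 = 21
4 -> 6: 30
Best route has total 21.

21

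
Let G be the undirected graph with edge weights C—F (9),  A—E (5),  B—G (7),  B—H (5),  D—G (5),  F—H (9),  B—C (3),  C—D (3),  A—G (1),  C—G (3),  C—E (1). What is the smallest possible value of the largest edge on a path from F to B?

9

Comparing a few candidate routes:
F - C - D - G - B: max(9, 3, 5, 7) = 9
F - H - B: max(9, 5) = 9
F - C - G - B: max(9, 3, 7) = 9
Smallest bottleneck: 9.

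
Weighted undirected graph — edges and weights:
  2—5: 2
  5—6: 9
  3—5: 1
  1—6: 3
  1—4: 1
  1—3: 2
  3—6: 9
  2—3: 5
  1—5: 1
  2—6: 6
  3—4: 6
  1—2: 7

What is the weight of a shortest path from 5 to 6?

A few of the 5→6 routes:
5-6: 9
5-2-6: 2 + 6 = 8
5-1-6: 1 + 3 = 4
5-3-6: 1 + 9 = 10
5-3-4-1-6: 1 + 6 + 1 + 3 = 11
5-3-1-6: 1 + 2 + 3 = 6
The minimum is 4.

4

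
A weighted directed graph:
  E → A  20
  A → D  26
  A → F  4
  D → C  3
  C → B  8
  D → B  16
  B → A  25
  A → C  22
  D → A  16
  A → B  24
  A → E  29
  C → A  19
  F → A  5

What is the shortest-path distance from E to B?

Paths from E to B:
E - A - C - B: 20 + 22 + 8 = 50
E - A - B: 20 + 24 = 44
E - A - D - B: 20 + 26 + 16 = 62
E - A - D - C - B: 20 + 26 + 3 + 8 = 57
Shortest: 44.

44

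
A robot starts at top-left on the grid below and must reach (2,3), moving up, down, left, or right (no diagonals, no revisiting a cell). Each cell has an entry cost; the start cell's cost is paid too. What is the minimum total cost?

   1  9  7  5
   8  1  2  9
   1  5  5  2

Path [0,0]→[1,0]→[1,1]→[1,2]→[2,2]→[2,3]: 1 + 8 + 1 + 2 + 5 + 2 = 19.

19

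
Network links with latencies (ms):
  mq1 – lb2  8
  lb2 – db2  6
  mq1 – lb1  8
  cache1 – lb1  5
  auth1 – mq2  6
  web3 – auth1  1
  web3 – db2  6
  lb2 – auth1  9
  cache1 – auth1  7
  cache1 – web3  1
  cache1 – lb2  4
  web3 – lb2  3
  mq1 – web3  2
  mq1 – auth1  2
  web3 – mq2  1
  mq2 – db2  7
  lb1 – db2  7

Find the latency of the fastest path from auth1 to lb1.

Comparing a few candidate routes:
auth1→mq1→web3→cache1→lb1: 2 + 2 + 1 + 5 = 10
auth1→web3→mq1→lb1: 1 + 2 + 8 = 11
auth1→web3→cache1→lb1: 1 + 1 + 5 = 7
auth1→mq1→lb1: 2 + 8 = 10
Best route has total 7 ms.

7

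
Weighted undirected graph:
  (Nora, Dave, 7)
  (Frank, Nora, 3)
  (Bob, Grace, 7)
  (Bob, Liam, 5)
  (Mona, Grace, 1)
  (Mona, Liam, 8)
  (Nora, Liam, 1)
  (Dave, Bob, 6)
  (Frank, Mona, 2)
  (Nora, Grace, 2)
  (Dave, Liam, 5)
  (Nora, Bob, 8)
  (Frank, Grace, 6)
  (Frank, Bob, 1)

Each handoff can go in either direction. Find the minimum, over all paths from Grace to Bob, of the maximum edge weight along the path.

2

A few of the Grace→Bob routes:
Grace -> Mona -> Frank -> Nora -> Liam -> Dave -> Bob: max(1, 2, 3, 1, 5, 6) = 6
Grace -> Mona -> Frank -> Nora -> Liam -> Bob: max(1, 2, 3, 1, 5) = 5
Grace -> Mona -> Frank -> Bob: max(1, 2, 1) = 2
Grace -> Nora -> Frank -> Bob: max(2, 3, 1) = 3
Grace -> Nora -> Liam -> Bob: max(2, 1, 5) = 5
Best route has worst link 2.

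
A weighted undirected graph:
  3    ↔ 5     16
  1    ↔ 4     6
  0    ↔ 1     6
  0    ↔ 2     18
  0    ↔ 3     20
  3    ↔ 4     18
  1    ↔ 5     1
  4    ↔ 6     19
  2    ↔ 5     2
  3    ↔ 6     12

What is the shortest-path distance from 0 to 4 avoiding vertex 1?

38

Paths from 0 to 4 avoiding 1:
0-3-4: 20 + 18 = 38
0-2-5-3-4: 18 + 2 + 16 + 18 = 54
0-3-6-4: 20 + 12 + 19 = 51
0-2-5-3-6-4: 18 + 2 + 16 + 12 + 19 = 67
Best route has total 38.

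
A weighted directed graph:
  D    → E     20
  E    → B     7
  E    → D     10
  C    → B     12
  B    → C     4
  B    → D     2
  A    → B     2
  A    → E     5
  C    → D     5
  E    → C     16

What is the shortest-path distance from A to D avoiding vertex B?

15

Routes from A to D avoiding B:
A - E - C - D: 5 + 16 + 5 = 26
A - E - D: 5 + 10 = 15
The minimum is 15.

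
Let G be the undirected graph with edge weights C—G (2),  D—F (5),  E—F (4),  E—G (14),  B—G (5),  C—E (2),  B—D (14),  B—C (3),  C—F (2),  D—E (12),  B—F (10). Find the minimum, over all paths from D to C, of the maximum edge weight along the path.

A few of the D→C routes:
D→F→C: max(5, 2) = 5
D→F→E→C: max(5, 4, 2) = 5
D→F→B→G→C: max(5, 10, 5, 2) = 10
D→F→B→C: max(5, 10, 3) = 10
Best route has worst link 5.

5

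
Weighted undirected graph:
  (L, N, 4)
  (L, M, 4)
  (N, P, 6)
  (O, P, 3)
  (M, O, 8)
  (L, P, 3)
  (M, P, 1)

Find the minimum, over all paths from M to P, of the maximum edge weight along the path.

Routes from M to P:
M-L-P: max(4, 3) = 4
M-L-N-P: max(4, 4, 6) = 6
M-P: max(1) = 1
M-O-P: max(8, 3) = 8
Best route has worst link 1.

1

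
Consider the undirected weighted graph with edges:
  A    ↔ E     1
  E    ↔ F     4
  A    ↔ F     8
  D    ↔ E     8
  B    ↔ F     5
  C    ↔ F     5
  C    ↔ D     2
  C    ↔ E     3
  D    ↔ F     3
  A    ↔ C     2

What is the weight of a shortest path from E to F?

4

Checking several routes:
E - A - C - D - F: 1 + 2 + 2 + 3 = 8
E - C - D - F: 3 + 2 + 3 = 8
E - F: 4
E - A - C - F: 1 + 2 + 5 = 8
Shortest: 4.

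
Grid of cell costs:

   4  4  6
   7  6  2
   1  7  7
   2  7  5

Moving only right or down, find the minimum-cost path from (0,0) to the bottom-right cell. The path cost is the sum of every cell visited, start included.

One optimal route is [0,0]→[1,0]→[2,0]→[3,0]→[3,1]→[3,2].
Its cost is 4 + 7 + 1 + 2 + 7 + 5 = 26.
(Top row then right column would cost 28.)

26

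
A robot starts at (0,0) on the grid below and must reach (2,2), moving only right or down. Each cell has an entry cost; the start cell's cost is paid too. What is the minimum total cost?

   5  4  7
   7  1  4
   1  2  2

14

One optimal route is r0c0 r0c1 r1c1 r2c1 r2c2.
Its cost is 5 + 4 + 1 + 2 + 2 = 14.
For comparison, the top-then-right route costs 22.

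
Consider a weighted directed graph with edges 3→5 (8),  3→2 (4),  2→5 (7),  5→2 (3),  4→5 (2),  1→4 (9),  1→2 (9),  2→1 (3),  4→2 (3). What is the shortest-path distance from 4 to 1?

6

Paths from 4 to 1:
4-2-1: 3 + 3 = 6
4-5-2-1: 2 + 3 + 3 = 8
The minimum is 6.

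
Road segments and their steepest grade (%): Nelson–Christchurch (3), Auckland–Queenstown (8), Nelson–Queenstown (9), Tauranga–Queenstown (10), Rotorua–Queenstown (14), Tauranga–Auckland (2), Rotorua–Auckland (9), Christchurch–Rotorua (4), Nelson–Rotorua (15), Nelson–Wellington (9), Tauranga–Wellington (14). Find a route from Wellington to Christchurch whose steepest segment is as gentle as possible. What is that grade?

9

Checking several routes:
Wellington - Nelson - Queenstown - Rotorua - Christchurch: max(9, 9, 14, 4) = 14
Wellington - Tauranga - Queenstown - Nelson - Christchurch: max(14, 10, 9, 3) = 14
Wellington - Nelson - Queenstown - Tauranga - Auckland - Rotorua - Christchurch: max(9, 9, 10, 2, 9, 4) = 10
Wellington - Nelson - Christchurch: max(9, 3) = 9
Wellington - Nelson - Queenstown - Auckland - Rotorua - Christchurch: max(9, 9, 8, 9, 4) = 9
Wellington - Tauranga - Queenstown - Auckland - Rotorua - Christchurch: max(14, 10, 8, 9, 4) = 14
The minimum achievable maximum is 9%.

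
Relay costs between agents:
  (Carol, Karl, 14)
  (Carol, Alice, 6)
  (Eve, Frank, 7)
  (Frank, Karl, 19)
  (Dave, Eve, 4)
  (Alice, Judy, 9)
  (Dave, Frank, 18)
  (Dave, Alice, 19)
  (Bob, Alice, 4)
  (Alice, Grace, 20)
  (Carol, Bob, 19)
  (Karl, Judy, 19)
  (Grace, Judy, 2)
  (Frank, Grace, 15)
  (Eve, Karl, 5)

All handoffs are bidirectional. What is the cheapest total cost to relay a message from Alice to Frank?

26

Some routes from Alice to Frank:
Alice -> Judy -> Grace -> Frank: 9 + 2 + 15 = 26
Alice -> Grace -> Frank: 20 + 15 = 35
Alice -> Dave -> Eve -> Frank: 19 + 4 + 7 = 30
Alice -> Dave -> Frank: 19 + 18 = 37
Alice -> Carol -> Karl -> Eve -> Frank: 6 + 14 + 5 + 7 = 32
Shortest: 26.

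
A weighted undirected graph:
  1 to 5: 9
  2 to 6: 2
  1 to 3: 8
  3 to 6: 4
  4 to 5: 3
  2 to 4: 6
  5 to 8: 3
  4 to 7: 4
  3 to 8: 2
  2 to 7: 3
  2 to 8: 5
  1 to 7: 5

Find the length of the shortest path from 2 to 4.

A few of the 2→4 routes:
2 - 7 - 4: 3 + 4 = 7
2 - 8 - 5 - 4: 5 + 3 + 3 = 11
2 - 4: 6
2 - 6 - 3 - 8 - 5 - 4: 2 + 4 + 2 + 3 + 3 = 14
Shortest: 6.

6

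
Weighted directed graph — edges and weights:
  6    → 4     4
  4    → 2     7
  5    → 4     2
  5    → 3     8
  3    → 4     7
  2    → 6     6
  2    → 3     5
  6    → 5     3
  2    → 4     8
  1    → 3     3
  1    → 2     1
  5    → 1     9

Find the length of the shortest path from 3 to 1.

Candidate routes:
3 → 4 → 2 → 6 → 5 → 1: 7 + 7 + 6 + 3 + 9 = 32
The minimum is 32.

32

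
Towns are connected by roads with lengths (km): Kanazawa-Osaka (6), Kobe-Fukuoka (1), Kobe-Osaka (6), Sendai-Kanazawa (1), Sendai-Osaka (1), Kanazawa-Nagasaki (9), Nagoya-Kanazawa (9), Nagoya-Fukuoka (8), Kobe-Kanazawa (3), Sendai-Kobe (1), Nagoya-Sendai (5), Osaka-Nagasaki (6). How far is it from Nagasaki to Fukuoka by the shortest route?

Comparing a few candidate routes:
Nagasaki - Kanazawa - Sendai - Kobe - Fukuoka: 9 + 1 + 1 + 1 = 12
Nagasaki - Osaka - Sendai - Kobe - Fukuoka: 6 + 1 + 1 + 1 = 9
Nagasaki - Osaka - Sendai - Kanazawa - Kobe - Fukuoka: 6 + 1 + 1 + 3 + 1 = 12
Nagasaki - Kanazawa - Kobe - Fukuoka: 9 + 3 + 1 = 13
Shortest: 9 km.

9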